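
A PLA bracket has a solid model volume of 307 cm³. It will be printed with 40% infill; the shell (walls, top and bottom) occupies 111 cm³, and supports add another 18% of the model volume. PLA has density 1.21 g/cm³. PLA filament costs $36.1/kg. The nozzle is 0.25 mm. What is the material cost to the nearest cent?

Volume inside the shell = 307 − 111 = 196 cm³.
Infill deposited: 0.40 × 196 → 78.4 cm³.
Support: 0.18 × 307 → 55.26 cm³.
Total extruded = 111 + 78.4 + 55.26 = 244.66 cm³.
Mass = 244.66 × 1.21, so 296.0386 g.
At $36.1/kg: 296.0386/1000 × 36.1 = $10.69.

$10.69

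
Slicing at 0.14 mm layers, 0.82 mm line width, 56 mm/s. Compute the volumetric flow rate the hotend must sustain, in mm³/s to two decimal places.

6.43

A: 0.14 × 0.82 → 0.1148 mm².
Q = v·A = 56 × 0.1148 = 6.43 mm³/s.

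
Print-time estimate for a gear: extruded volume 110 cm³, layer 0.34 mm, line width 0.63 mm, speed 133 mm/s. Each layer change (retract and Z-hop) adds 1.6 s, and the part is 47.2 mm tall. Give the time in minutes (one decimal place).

Extrusion cross-section = 0.34 × 0.63 = 0.2142 mm².
Total extruded path = 110000/0.2142 = 513538.7 mm.
Time extruding = 513538.7 / 133, so 3861.2 s.
Number of layers: 47.2 / 0.34 → 139 (rounded up).
Z-hop total: 139 × 1.6 → 222.4 s.
Total = 3861.2 + 222.4 = 4083.6 s = 68.1 minutes.

68.1 minutes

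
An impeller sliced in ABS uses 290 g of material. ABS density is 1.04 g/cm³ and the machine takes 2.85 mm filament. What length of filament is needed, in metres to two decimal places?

43.71 m

Volume = 290 g / 1.04 g·cm⁻³ = 278.8462 cm³ = 278846.2 mm³.
Cross-section of 2.85 mm filament: π·(2.85/2)² = 6.3794 mm².
Length = 278846.2 / 6.3794 = 43710.41 mm = 43.71 m.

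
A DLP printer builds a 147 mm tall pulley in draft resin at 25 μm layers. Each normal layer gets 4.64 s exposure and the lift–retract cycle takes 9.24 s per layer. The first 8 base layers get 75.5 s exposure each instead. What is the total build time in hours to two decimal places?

Layer count = ceil(147 / 0.025) = 5880.
Base layers = 8 × (75.5 + 9.24) = 677.92 s.
Normal layers: 5872 × (4.64 + 9.24) → 81503.36 s.
Total = 677.92 + 81503.36 = 82181.28 s = 22.83 hours.

22.83 hours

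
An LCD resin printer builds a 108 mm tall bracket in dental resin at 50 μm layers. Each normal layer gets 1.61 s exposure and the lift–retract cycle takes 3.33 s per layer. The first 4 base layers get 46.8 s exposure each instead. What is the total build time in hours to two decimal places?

Layers = ⌈108/0.05⌉ = 2160.
Burn-in layers = 4 × (46.8 + 3.33), so 200.52 s.
Regular layers: 2156 × (1.61 + 3.33) → 10650.64 s.
Sum: 200.52 + 10650.64 = 10851.16 s → 3.01 hours.

3.01 hours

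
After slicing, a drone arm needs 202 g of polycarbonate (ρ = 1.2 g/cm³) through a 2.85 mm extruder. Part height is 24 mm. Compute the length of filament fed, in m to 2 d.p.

26.39 m

Extruded volume: 202/1.2 = 168.3333 cm³ (168333.3 mm³).
A = π r² = π × 1.425² = 6.3794 mm².
Length = 168333.3 / 6.3794 = 26387.01 mm = 26.39 m.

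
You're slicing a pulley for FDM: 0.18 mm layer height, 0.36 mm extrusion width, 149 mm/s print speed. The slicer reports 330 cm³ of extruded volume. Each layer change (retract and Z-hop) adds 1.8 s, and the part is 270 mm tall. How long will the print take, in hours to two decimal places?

10.24 hours

Line area: 0.18 × 0.36 → 0.0648 mm².
Toolpath length = 330 cm³ / 0.0648 mm² = 330000 / 0.0648 = 5092592.6 mm.
Print-move time: 5092592.6 / 149 → 34178.5 s.
Number of layers: 270 / 0.18 → 1500 (rounded up).
Non-print overhead = 1500 × 1.8, so 2700 s.
Altogether 34178.5 + 2700 = 36878.5 s, i.e. 10.24 hours.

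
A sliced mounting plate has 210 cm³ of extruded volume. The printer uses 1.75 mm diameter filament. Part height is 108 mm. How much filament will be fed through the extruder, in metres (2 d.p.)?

A = π r² = π × 0.875² = 2.4053 mm².
L = 210000 mm³ / 2.4053 mm² = 87307.2 mm, i.e. 87.31 m.

87.31 m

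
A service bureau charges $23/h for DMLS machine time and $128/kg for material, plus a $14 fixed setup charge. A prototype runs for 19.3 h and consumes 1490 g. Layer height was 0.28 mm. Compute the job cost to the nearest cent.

Time charge: 23 × 19.3 → $443.90.
Feedstock cost = 128 × 1490/1000, so $190.72.
Total = 443.90 + 190.72 + 14 = $648.62.

$648.62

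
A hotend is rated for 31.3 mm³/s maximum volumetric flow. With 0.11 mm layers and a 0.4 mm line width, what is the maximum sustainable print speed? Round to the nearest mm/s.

711 mm/s

A = 0.11 × 0.4 = 0.044 mm².
Max speed = 31.3 / 0.044 = 711.36 ≈ 711 mm/s.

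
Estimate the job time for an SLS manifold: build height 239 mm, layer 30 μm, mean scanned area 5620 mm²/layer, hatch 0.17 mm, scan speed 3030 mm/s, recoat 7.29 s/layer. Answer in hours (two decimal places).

Number of layers: 239 / 0.03 → 7967 (rounded up).
Hatch length per layer: 5620 / 0.17 → 33058.8 mm.
Per-layer scan time: 33058.8 / 3030 → 10.9105 s.
Time per layer = 10.9105 + 7.29 = 18.2005 s.
Total: 7967 × 18.2005 s = 145003.3835 s → 40.28 hours.

40.28 hours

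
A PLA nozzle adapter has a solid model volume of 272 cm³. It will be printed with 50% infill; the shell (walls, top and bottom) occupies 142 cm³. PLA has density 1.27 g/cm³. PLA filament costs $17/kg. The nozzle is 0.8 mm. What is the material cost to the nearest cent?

$4.47

Interior volume: 272 − 142 → 130 cm³.
Deposited infill: 0.50 × 130 → 65 cm³.
Deposited volume: 142 + 65 → 207 cm³.
Mass = 207 × 1.27, so 262.89 g.
At $17/kg: 262.89/1000 × 17 = $4.47.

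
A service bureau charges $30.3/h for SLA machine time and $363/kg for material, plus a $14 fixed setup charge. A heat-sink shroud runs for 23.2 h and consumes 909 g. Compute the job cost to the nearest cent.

$1046.93

Machine cost = 30.3 × 23.2, so $702.96.
Material charge = 363 × 909/1000 = $329.967.
Adding setup: 702.96 + 329.967 + 14 → 1046.927 ≈ $1046.93.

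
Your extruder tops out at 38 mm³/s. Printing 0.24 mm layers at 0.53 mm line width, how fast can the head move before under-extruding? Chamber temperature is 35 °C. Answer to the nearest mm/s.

299 mm/s

A = 0.24 × 0.53 = 0.1272 mm².
v_max = Q/A = 38/0.1272 = 298.74 mm/s → 299 mm/s.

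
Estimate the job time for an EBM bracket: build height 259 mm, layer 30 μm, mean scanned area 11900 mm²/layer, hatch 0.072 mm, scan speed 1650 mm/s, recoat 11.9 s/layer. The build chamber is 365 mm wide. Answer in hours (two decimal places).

268.78 hours

Layers = ⌈259/0.03⌉ = 8634.
Scan path per layer: 11900 / 0.072 → 165277.8 mm.
Per-layer scan time = 165277.8 / 1650, so 100.1684 s.
Layer cycle: 100.1684 + 11.9 → 112.0684 s.
Build time = 8634 × 112.0684 = 967598.5656 s = 268.78 hours.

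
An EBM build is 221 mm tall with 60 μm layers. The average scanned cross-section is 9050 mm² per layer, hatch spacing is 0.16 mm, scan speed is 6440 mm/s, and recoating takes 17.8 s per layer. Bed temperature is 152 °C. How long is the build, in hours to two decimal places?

27.20 hours

Layer count = ceil(221 / 0.06) = 3684.
Hatch length per layer = 9050 / 0.16, so 56562.5 mm.
Beam time per layer = 56562.5 / 6440 = 8.783 s.
Per-layer time = 8.783 + 17.8 = 26.583 s.
Build time = 3684 × 26.583 = 97931.772 s = 27.20 hours.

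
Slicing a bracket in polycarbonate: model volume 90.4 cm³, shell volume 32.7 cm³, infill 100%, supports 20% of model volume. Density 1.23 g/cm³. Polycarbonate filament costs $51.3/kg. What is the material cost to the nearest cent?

$6.84

Interior volume = 90.4 − 32.7, so 57.7 cm³.
Infill volume = 1.00 × 57.7 = 57.7 cm³.
Support: 0.20 × 90.4 → 18.08 cm³.
Deposited volume = 32.7 + 57.7 + 18.08, so 108.48 cm³.
Mass: 108.48 × 1.23 → 133.4304 g.
At $51.3/kg: 133.4304/1000 × 51.3 = $6.84.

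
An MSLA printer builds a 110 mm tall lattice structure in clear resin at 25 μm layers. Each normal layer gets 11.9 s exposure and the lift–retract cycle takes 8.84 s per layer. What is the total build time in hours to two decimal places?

25.35 hours

Layers = ⌈110/0.025⌉ = 4400.
Cycle time: 11.9 + 8.84 → 20.74 s.
Total = 4400 × 20.74 = 91256 s = 25.35 hours.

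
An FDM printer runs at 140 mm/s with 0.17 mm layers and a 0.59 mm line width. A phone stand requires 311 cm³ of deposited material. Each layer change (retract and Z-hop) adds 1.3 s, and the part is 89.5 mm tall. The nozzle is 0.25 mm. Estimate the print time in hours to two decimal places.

6.34 hours

Bead cross-section: 0.17 × 0.59 → 0.1003 mm².
Toolpath length = 311 cm³ / 0.1003 mm² = 311000 / 0.1003 = 3100697.9 mm.
Print-move time = 3100697.9 / 140, so 22147.8 s.
Number of layers: 89.5 / 0.17 → 527 (rounded up).
Non-print overhead = 527 × 1.3, so 685.1 s.
Altogether 22147.8 + 685.1 = 22832.9 s, i.e. 6.34 hours.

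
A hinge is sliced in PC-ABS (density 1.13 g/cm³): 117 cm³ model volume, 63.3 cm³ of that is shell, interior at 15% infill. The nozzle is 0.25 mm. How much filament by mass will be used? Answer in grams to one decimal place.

80.6 g

Volume inside the shell: 117 − 63.3 → 53.7 cm³.
Deposited infill = 0.15 × 53.7, so 8.055 cm³.
Total printed volume = 63.3 + 8.055 = 71.355 cm³.
Mass = 71.355 × 1.13 = 80.63115 g.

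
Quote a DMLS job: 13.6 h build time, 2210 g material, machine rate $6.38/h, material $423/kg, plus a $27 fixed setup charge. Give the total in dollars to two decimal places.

Time charge: 6.38 × 13.6 → $86.768.
Material cost: 423 × 2210/1000 → $934.83.
Adding setup: 86.768 + 934.83 + 27 → 1048.598 ≈ $1048.60.

$1048.60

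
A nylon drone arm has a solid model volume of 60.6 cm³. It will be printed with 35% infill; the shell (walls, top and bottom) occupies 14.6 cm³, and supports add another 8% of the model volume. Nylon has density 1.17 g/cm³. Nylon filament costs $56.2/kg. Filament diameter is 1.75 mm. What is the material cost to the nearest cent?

$2.34

Infill region: 60.6 − 14.6 → 46 cm³.
Deposited infill = 0.35 × 46 = 16.1 cm³.
Support = 0.08 × 60.6, so 4.848 cm³.
Total printed volume = 14.6 + 16.1 + 4.848 = 35.548 cm³.
Mass = 35.548 × 1.17, so 41.59116 g.
At $56.2/kg: 41.59116/1000 × 56.2 = $2.34.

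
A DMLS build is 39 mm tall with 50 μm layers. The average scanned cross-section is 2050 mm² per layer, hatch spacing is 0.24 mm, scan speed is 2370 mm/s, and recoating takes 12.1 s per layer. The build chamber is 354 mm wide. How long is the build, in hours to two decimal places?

Number of layers: 39 / 0.05 → 780 (rounded up).
Scan path per layer: 2050 / 0.24 → 8541.7 mm.
Per-layer scan time = 8541.7 / 2370 = 3.6041 s.
Layer cycle: 3.6041 + 12.1 → 15.7041 s.
780 layers × 15.7041 s/layer = 12249.198 s, i.e. 3.40 hours.

3.40 hours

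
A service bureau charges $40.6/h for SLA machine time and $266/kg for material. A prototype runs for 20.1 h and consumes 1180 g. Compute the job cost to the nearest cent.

Time charge = 40.6 × 20.1, so $816.06.
Material charge = 266 × 1180/1000, so $313.88.
Total = 816.06 + 313.88 = $1129.94.

$1129.94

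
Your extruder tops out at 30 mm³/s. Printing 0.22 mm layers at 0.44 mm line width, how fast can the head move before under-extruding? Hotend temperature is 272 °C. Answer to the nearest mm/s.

Extrusion cross-section = 0.22 × 0.44, so 0.0968 mm².
Max speed = 30 / 0.0968 = 309.92 ≈ 310 mm/s.

310 mm/s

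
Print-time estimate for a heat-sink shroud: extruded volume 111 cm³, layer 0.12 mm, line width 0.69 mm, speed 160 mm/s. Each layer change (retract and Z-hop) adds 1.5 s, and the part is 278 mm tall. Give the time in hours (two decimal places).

3.29 hours

Line area: 0.12 × 0.69 → 0.0828 mm².
Toolpath length = 111 cm³ / 0.0828 mm² = 111000 / 0.0828 = 1340579.7 mm.
Time extruding: 1340579.7 / 160 → 8378.6 s.
Number of layers: 278 / 0.12 → 2317 (rounded up).
Non-print overhead = 2317 × 1.5, so 3475.5 s.
Altogether 8378.6 + 3475.5 = 11854.1 s, i.e. 3.29 hours.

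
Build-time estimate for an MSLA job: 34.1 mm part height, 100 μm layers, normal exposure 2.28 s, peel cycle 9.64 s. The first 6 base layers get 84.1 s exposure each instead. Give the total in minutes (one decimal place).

Number of layers: 34.1 / 0.1 → 341 (rounded up).
Base layers: 6 × (84.1 + 9.64) → 562.44 s.
Remaining layers = 335 × (2.28 + 9.64), so 3993.2 s.
Sum: 562.44 + 3993.2 = 4555.64 s → 75.9 minutes.

75.9 minutes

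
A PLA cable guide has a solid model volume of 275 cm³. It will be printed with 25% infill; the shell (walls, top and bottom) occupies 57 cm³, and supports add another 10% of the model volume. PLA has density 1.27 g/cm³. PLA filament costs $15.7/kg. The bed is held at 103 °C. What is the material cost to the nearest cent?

$2.77

Volume inside the shell: 275 − 57 → 218 cm³.
Deposited infill: 0.25 × 218 → 54.5 cm³.
Support = 0.10 × 275 = 27.5 cm³.
Total printed volume: 57 + 54.5 + 27.5 → 139 cm³.
Mass = 139 × 1.27, so 176.53 g.
Cost = 176.53 g / 1000 × $15.7/kg = $2.77.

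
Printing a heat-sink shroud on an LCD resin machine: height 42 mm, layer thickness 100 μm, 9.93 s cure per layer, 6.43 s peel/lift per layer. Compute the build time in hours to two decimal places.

Number of layers: 42 / 0.1 → 420 (rounded up).
Each layer takes: 9.93 + 6.43 → 16.36 s.
Total = 420 × 16.36 = 6871.2 s = 1.91 hours.

1.91 hours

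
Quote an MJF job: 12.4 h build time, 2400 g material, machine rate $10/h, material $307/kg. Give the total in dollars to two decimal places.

$860.80

Time charge = 10 × 12.4 = $124.00.
Feedstock cost = 307 × 2400/1000, so $736.80.
Job cost: 124.00 + 736.80 = $860.80.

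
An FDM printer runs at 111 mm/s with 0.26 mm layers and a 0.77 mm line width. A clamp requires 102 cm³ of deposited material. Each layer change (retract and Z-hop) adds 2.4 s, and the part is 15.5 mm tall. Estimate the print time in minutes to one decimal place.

Extrusion cross-section = 0.26 × 0.77, so 0.2002 mm².
Toolpath length = 102 cm³ / 0.2002 mm² = 102000 / 0.2002 = 509490.5 mm.
Time extruding: 509490.5 / 111 → 4590 s.
Number of layers: 15.5 / 0.26 → 60 (rounded up).
Non-print overhead = 60 × 2.4 = 144 s.
Total = 4590 + 144 = 4734 s = 78.9 minutes.

78.9 minutes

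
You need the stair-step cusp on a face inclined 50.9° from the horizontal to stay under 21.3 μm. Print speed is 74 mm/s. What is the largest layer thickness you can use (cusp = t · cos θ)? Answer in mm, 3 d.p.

0.034 mm

Layer height = cusp / cos(50.9°) = 0.0213 / 0.6307 = 0.034 mm.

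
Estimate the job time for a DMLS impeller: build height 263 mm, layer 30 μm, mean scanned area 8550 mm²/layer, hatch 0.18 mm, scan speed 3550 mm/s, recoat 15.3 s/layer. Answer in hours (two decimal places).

69.84 hours

Number of layers: 263 / 0.03 → 8767 (rounded up).
Hatch length per layer: 8550 / 0.18 → 47500 mm.
Scan time per layer = 47500 / 3550 = 13.3803 s.
Time per layer: 13.3803 + 15.3 → 28.6803 s.
Total: 8767 × 28.6803 s = 251440.1901 s → 69.84 hours.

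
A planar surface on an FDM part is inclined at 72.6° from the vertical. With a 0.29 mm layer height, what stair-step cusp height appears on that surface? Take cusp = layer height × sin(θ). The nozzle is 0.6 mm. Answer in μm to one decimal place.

h_c = t·sin θ = 0.29 × 0.9542 = 0.276718 mm (276.7 μm).

276.7 μm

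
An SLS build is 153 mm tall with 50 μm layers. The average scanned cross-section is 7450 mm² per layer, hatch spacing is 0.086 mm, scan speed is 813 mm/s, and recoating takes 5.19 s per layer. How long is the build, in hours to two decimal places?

94.98 hours

Layer count = ceil(153 / 0.05) = 3060.
Per-layer scan distance = 7450 / 0.086, so 86627.9 mm.
Laser time per layer = 86627.9 / 813, so 106.5534 s.
Layer cycle: 106.5534 + 5.19 → 111.7434 s.
3060 layers × 111.7434 s/layer = 341934.804 s, i.e. 94.98 hours.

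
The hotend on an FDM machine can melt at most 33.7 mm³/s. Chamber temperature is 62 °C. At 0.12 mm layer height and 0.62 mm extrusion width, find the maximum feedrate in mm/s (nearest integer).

A: 0.12 × 0.62 → 0.0744 mm².
v_max = Q/A = 33.7/0.0744 = 452.96 mm/s → 453 mm/s.

453 mm/s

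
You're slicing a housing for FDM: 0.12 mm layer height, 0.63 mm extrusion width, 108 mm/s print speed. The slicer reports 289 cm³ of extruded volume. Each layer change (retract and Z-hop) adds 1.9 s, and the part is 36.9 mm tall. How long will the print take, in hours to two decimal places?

9.99 hours

Bead cross-section: 0.12 × 0.63 → 0.0756 mm².
Path length: 289000 mm³ / 0.0756 mm² → 3822751.3 mm.
Time extruding = 3822751.3 / 108, so 35395.8 s.
Layers = ⌈36.9/0.12⌉ = 308.
Z-hop total: 308 × 1.9 → 585.2 s.
Altogether 35395.8 + 585.2 = 35981 s, i.e. 9.99 hours.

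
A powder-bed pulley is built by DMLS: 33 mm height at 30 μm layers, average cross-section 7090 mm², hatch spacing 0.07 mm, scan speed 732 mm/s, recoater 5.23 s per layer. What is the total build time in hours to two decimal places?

Layer count = ceil(33 / 0.03) = 1100.
Scan path per layer = 7090 / 0.07, so 101285.7 mm.
Scan time per layer = 101285.7 / 732, so 138.3684 s.
Time per layer = 138.3684 + 5.23 = 143.5984 s.
1100 layers × 143.5984 s/layer = 157958.24 s, i.e. 43.88 hours.

43.88 hours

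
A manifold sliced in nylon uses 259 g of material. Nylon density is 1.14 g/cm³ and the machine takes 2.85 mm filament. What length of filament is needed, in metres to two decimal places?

35.61 m

Extruded volume: 259/1.14 = 227.193 cm³ (227193 mm³).
Filament cross-section = π × (2.85/2)² = 6.3794 mm².
Length = 227193 / 6.3794 = 35613.54 mm = 35.61 m.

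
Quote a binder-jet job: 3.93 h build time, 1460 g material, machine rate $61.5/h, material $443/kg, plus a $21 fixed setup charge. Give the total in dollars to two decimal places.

Time charge: 61.5 × 3.93 → $241.695.
Material cost: 443 × 1460/1000 → $646.78.
Total = 241.695 + 646.78 + 21 = 909.475 ≈ $909.48.

$909.48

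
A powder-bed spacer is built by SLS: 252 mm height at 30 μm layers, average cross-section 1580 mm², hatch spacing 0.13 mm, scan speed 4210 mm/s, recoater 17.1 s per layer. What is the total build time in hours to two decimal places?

46.64 hours

Layers = ⌈252/0.03⌉ = 8400.
Hatch length per layer = 1580 / 0.13, so 12153.8 mm.
Laser time per layer = 12153.8 / 4210, so 2.8869 s.
Time per layer = 2.8869 + 17.1 = 19.9869 s.
Build time = 8400 × 19.9869 = 167889.96 s = 46.64 hours.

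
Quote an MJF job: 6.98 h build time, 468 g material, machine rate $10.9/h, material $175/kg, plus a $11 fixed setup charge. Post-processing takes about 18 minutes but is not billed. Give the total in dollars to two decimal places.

Machine-time cost = 10.9 × 6.98, so $76.082.
Material cost = 175 × 468/1000, so $81.90.
Adding setup: 76.082 + 81.90 + 11 → 168.982 ≈ $168.98.

$168.98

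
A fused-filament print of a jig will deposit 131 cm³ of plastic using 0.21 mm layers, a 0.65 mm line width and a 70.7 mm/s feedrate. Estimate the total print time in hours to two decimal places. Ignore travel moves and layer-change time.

Extrusion cross-section: 0.21 × 0.65 → 0.1365 mm².
Path length: 131000 mm³ / 0.1365 mm² → 959707 mm.
Time extruding: 959707 / 70.7 → 13574.4 s.
That's 13574.4 s → 3.77 hours.

3.77 hours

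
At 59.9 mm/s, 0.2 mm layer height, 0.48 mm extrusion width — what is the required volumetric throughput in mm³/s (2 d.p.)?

5.75

Bead cross-section = 0.2 × 0.48, so 0.096 mm².
Q = v·A = 59.9 × 0.096 = 5.75 mm³/s.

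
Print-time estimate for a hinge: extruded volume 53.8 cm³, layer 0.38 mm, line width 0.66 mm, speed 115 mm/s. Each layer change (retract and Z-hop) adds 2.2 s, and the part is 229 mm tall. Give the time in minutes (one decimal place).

Bead cross-section = 0.38 × 0.66 = 0.2508 mm².
Toolpath length = 53.8 cm³ / 0.2508 mm² = 53800 / 0.2508 = 214513.6 mm.
Print-move time: 214513.6 / 115 → 1865.3 s.
Layers = ⌈229/0.38⌉ = 603.
Layer-change overhead: 603 × 2.2 → 1326.6 s.
Total = 1865.3 + 1326.6 = 3191.9 s = 53.2 minutes.

53.2 minutes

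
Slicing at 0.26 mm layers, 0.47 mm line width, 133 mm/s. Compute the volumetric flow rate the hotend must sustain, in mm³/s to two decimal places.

Bead cross-section = 0.26 × 0.47, so 0.1222 mm².
Volumetric flow = 133 × 0.1222 = 16.25 mm³/s.

16.25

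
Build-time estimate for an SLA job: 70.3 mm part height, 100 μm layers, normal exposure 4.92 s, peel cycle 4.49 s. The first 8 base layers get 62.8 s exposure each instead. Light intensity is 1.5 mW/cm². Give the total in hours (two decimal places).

Number of layers: 70.3 / 0.1 → 703 (rounded up).
Burn-in layers = 8 × (62.8 + 4.49) = 538.32 s.
Remaining layers = 695 × (4.92 + 4.49), so 6539.95 s.
Sum: 538.32 + 6539.95 = 7078.27 s → 1.97 hours.

1.97 hours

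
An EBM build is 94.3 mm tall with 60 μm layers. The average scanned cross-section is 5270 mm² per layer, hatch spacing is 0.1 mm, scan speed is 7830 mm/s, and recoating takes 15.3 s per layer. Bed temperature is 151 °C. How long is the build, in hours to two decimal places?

Layer count = ceil(94.3 / 0.06) = 1572.
Scan path per layer = 5270 / 0.1 = 52700 mm.
Beam time per layer = 52700 / 7830, so 6.7305 s.
Per-layer time = 6.7305 + 15.3, so 22.0305 s.
Build time = 1572 × 22.0305 = 34631.946 s = 9.62 hours.

9.62 hours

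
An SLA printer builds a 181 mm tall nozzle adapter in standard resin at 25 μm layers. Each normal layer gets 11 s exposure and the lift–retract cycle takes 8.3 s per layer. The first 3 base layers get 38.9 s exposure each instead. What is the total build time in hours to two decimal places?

Layers = ⌈181/0.025⌉ = 7240.
Bottom layers: 3 × (38.9 + 8.3) → 141.6 s.
Regular layers = 7237 × (11 + 8.3), so 139674.1 s.
Total = 141.6 + 139674.1 = 139815.7 s = 38.84 hours.

38.84 hours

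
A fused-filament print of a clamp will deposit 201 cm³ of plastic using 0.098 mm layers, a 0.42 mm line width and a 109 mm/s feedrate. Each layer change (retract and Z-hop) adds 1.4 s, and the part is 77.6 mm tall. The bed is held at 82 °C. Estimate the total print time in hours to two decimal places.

Bead cross-section = 0.098 × 0.42 = 0.04116 mm².
Total extruded path = 201000/0.04116 = 4883381.9 mm.
Time extruding = 4883381.9 / 109, so 44801.7 s.
Layers = ⌈77.6/0.098⌉ = 792.
Z-hop total: 792 × 1.4 → 1108.8 s.
Altogether 44801.7 + 1108.8 = 45910.5 s, i.e. 12.75 hours.

12.75 hours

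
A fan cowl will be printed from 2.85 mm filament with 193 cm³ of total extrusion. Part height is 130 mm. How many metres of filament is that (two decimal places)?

30.25 m

A = π r² = π × 1.425² = 6.3794 mm².
Length = 193 cm³ / 6.3794 mm² = 193000 / 6.3794 = 30253.63 mm = 30.25 m.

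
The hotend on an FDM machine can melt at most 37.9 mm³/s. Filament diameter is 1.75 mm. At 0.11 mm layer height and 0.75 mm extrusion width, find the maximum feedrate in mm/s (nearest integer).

Bead cross-section = 0.11 × 0.75, so 0.0825 mm².
Max speed = 37.9 / 0.0825 = 459.39 ≈ 459 mm/s.

459 mm/s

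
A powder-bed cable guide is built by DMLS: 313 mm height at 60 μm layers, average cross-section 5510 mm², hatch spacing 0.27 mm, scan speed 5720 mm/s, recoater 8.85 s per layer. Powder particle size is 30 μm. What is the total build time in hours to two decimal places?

Layers = ⌈313/0.06⌉ = 5217.
Scan path per layer = 5510 / 0.27, so 20407.4 mm.
Scan time per layer: 20407.4 / 5720 → 3.5677 s.
Time per layer = 3.5677 + 8.85, so 12.4177 s.
Total: 5217 × 12.4177 s = 64783.1409 s → 18.00 hours.

18.00 hours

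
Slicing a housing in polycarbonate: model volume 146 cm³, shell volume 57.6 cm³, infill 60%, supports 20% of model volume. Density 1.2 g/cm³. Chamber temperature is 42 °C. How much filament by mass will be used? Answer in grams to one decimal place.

167.8 g

Interior volume = 146 − 57.6 = 88.4 cm³.
Infill deposited = 0.60 × 88.4 = 53.04 cm³.
Support: 0.20 × 146 → 29.2 cm³.
Deposited volume: 57.6 + 53.04 + 29.2 → 139.84 cm³.
Mass = 139.84 × 1.2, so 167.808 g.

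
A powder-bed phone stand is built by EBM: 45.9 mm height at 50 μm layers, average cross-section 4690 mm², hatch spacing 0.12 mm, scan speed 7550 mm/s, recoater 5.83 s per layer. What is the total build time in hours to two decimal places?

2.81 hours

Layers = ⌈45.9/0.05⌉ = 918.
Scan path per layer = 4690 / 0.12, so 39083.3 mm.
Scan time per layer = 39083.3 / 7550 = 5.1766 s.
Time per layer: 5.1766 + 5.83 → 11.0066 s.
Build time = 918 × 11.0066 = 10104.0588 s = 2.81 hours.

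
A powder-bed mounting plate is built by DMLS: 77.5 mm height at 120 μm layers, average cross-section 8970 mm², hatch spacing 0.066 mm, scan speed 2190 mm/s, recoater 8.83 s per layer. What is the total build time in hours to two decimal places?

12.72 hours

Layers = ⌈77.5/0.12⌉ = 646.
Hatch length per layer = 8970 / 0.066, so 135909.1 mm.
Scan time per layer = 135909.1 / 2190, so 62.0589 s.
Layer cycle = 62.0589 + 8.83, so 70.8889 s.
646 layers × 70.8889 s/layer = 45794.2294 s, i.e. 12.72 hours.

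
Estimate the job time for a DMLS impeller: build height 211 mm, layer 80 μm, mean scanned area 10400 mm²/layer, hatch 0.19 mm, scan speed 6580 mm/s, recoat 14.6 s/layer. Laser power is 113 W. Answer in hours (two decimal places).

16.79 hours

Number of layers: 211 / 0.08 → 2638 (rounded up).
Scan path per layer = 10400 / 0.19 = 54736.8 mm.
Laser time per layer = 54736.8 / 6580 = 8.3187 s.
Per-layer time = 8.3187 + 14.6, so 22.9187 s.
Total: 2638 × 22.9187 s = 60459.5306 s → 16.79 hours.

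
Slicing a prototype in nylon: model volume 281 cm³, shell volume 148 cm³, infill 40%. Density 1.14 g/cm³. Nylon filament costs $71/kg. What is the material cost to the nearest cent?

$16.29

Infill region: 281 − 148 → 133 cm³.
Deposited infill: 0.40 × 133 → 53.2 cm³.
Total extruded = 148 + 53.2 = 201.2 cm³.
Mass = 201.2 × 1.14, so 229.368 g.
Cost = 229.368 g / 1000 × $71/kg = $16.29.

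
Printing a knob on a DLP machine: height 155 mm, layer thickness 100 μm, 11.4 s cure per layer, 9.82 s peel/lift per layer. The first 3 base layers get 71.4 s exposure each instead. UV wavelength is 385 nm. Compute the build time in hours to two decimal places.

9.19 hours

Layers = ⌈155/0.1⌉ = 1550.
Base layers = 3 × (71.4 + 9.82), so 243.66 s.
Remaining layers = 1547 × (11.4 + 9.82), so 32827.34 s.
Total = 243.66 + 32827.34 = 33071 s = 9.19 hours.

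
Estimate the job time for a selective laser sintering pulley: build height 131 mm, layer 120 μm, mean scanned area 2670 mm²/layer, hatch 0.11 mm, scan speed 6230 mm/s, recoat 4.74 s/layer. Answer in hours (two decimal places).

2.62 hours

Number of layers: 131 / 0.12 → 1092 (rounded up).
Per-layer scan distance = 2670 / 0.11, so 24272.7 mm.
Scan time per layer: 24272.7 / 6230 → 3.8961 s.
Layer cycle = 3.8961 + 4.74 = 8.6361 s.
Build time = 1092 × 8.6361 = 9430.6212 s = 2.62 hours.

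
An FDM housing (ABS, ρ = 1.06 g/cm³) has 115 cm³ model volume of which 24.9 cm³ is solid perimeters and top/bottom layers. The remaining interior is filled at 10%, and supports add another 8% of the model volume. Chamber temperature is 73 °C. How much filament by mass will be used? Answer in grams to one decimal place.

45.7 g

Interior volume = 115 − 24.9, so 90.1 cm³.
Infill volume: 0.10 × 90.1 → 9.01 cm³.
Support = 0.08 × 115, so 9.2 cm³.
Total extruded: 24.9 + 9.01 + 9.2 → 43.11 cm³.
Mass = 43.11 × 1.06, so 45.6966 g.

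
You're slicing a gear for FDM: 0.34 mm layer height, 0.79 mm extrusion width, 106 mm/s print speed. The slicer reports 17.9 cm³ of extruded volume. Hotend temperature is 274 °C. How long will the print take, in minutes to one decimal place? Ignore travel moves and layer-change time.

Line area = 0.34 × 0.79 = 0.2686 mm².
Toolpath length = 17.9 cm³ / 0.2686 mm² = 17900 / 0.2686 = 66641.8 mm.
Print-move time = 66641.8 / 106, so 628.7 s.
628.7 s = 10.5 minutes.

10.5 minutes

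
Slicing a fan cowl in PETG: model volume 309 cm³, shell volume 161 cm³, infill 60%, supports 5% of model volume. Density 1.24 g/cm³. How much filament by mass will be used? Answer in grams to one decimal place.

328.9 g

Volume inside the shell = 309 − 161 = 148 cm³.
Infill deposited = 0.60 × 148 = 88.8 cm³.
Support = 0.05 × 309 = 15.45 cm³.
Total extruded = 161 + 88.8 + 15.45, so 265.25 cm³.
Mass = 265.25 × 1.24, so 328.91 g.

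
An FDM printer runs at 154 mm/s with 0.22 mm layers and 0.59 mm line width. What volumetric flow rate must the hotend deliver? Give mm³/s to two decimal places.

19.99

Extrusion cross-section = 0.22 × 0.59, so 0.1298 mm².
Q = v·A = 154 × 0.1298 = 19.99 mm³/s.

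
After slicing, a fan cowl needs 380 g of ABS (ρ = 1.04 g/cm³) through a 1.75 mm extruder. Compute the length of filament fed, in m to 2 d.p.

Volume = 380 g / 1.04 g·cm⁻³ = 365.3846 cm³ = 365384.6 mm³.
Cross-section of 1.75 mm filament: π·(1.75/2)² = 2.4053 mm².
L = V/A = 365384.6/2.4053 = 151908.12 mm → 151.91 m.

151.91 m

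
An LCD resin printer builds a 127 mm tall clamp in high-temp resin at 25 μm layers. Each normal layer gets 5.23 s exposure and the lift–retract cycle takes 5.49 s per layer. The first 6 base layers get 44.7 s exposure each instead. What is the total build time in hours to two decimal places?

15.19 hours

Layer count = ceil(127 / 0.025) = 5080.
Bottom layers = 6 × (44.7 + 5.49), so 301.14 s.
Remaining layers = 5074 × (5.23 + 5.49), so 54393.28 s.
Sum: 301.14 + 54393.28 = 54694.42 s → 15.19 hours.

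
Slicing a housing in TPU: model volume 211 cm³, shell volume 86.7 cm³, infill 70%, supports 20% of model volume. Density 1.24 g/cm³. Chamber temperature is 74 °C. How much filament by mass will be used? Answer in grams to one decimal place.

267.7 g

Volume inside the shell: 211 − 86.7 → 124.3 cm³.
Deposited infill = 0.70 × 124.3, so 87.01 cm³.
Support = 0.20 × 211, so 42.2 cm³.
Total printed volume: 86.7 + 87.01 + 42.2 → 215.91 cm³.
Mass = 215.91 × 1.24, so 267.7284 g.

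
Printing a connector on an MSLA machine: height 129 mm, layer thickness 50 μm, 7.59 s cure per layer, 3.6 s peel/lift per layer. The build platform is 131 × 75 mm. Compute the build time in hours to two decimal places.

8.02 hours

Layer count = ceil(129 / 0.05) = 2580.
Per-layer time = 7.59 + 3.6 = 11.19 s.
Build time: 2580 × 11.19 s = 28870.2 s, i.e. 8.02 hours.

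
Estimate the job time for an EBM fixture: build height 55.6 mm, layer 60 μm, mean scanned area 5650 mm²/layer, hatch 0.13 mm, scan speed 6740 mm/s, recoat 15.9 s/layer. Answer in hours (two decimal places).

Layer count = ceil(55.6 / 0.06) = 927.
Scan path per layer: 5650 / 0.13 → 43461.5 mm.
Beam time per layer = 43461.5 / 6740 = 6.4483 s.
Layer cycle = 6.4483 + 15.9 = 22.3483 s.
Build time = 927 × 22.3483 = 20716.8741 s = 5.75 hours.

5.75 hours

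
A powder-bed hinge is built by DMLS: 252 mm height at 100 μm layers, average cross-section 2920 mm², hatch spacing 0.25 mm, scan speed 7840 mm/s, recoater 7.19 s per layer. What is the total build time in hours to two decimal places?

6.08 hours

Layer count = ceil(252 / 0.1) = 2520.
Per-layer scan distance = 2920 / 0.25 = 11680 mm.
Scan time per layer = 11680 / 7840 = 1.4898 s.
Time per layer: 1.4898 + 7.19 → 8.6798 s.
2520 layers × 8.6798 s/layer = 21873.096 s, i.e. 6.08 hours.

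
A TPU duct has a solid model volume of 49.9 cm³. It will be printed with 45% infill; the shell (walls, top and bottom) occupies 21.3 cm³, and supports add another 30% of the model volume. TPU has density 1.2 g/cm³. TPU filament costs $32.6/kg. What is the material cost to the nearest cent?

Infill region = 49.9 − 21.3 = 28.6 cm³.
Deposited infill = 0.45 × 28.6 = 12.87 cm³.
Support = 0.30 × 49.9 = 14.97 cm³.
Total extruded = 21.3 + 12.87 + 14.97 = 49.14 cm³.
Mass: 49.14 × 1.2 → 58.968 g.
At $32.6/kg: 58.968/1000 × 32.6 = $1.92.

$1.92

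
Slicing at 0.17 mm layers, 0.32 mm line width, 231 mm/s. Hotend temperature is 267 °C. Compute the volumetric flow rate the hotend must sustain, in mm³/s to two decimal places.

12.57

A = 0.17 × 0.32 = 0.0544 mm².
Q = v·A = 231 × 0.0544 = 12.57 mm³/s.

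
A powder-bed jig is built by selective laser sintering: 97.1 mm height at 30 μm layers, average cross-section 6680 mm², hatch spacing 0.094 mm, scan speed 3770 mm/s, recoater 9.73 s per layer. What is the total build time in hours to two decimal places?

Number of layers: 97.1 / 0.03 → 3237 (rounded up).
Scan path per layer = 6680 / 0.094, so 71063.8 mm.
Laser time per layer: 71063.8 / 3770 → 18.8498 s.
Per-layer time = 18.8498 + 9.73, so 28.5798 s.
Build time = 3237 × 28.5798 = 92512.8126 s = 25.70 hours.

25.70 hours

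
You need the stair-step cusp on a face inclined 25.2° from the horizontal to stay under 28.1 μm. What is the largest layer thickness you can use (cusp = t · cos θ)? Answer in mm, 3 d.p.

0.031 mm

Layer height = cusp / cos(25.2°) = 0.0281 / 0.9048 = 0.031 mm.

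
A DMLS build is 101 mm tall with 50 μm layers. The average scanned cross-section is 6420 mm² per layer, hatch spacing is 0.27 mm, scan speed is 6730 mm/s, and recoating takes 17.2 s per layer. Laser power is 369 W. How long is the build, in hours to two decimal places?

Layer count = ceil(101 / 0.05) = 2020.
Scan path per layer = 6420 / 0.27 = 23777.8 mm.
Per-layer scan time = 23777.8 / 6730, so 3.5331 s.
Layer cycle: 3.5331 + 17.2 → 20.7331 s.
Build time = 2020 × 20.7331 = 41880.862 s = 11.63 hours.

11.63 hours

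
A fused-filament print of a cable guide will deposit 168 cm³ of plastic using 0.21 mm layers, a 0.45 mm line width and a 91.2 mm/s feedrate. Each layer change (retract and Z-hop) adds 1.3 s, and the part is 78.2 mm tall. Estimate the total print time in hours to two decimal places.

Extrusion cross-section = 0.21 × 0.45, so 0.0945 mm².
Total extruded path = 168000/0.0945 = 1777777.8 mm.
Print-move time: 1777777.8 / 91.2 → 19493.2 s.
Layer count = ceil(78.2 / 0.21) = 373.
Layer-change overhead = 373 × 1.3 = 484.9 s.
Altogether 19493.2 + 484.9 = 19978.1 s, i.e. 5.55 hours.

5.55 hours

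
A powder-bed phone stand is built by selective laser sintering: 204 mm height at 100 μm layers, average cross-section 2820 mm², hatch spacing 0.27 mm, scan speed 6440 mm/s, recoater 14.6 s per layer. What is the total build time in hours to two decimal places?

9.19 hours

Layers = ⌈204/0.1⌉ = 2040.
Per-layer scan distance = 2820 / 0.27, so 10444.4 mm.
Laser time per layer = 10444.4 / 6440 = 1.6218 s.
Layer cycle: 1.6218 + 14.6 → 16.2218 s.
Build time = 2040 × 16.2218 = 33092.472 s = 9.19 hours.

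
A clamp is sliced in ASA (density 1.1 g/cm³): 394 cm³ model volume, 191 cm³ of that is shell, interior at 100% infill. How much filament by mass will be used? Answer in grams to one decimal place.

433.4 g

Interior volume = 394 − 191 = 203 cm³.
Deposited infill = 1.00 × 203 = 203 cm³.
Total extruded = 191 + 203, so 394 cm³.
Mass = 394 × 1.1 = 433.4 g.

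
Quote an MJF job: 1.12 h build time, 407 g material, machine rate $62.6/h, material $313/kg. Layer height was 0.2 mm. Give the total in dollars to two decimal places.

Time charge = 62.6 × 1.12 = $70.112.
Material cost: 313 × 407/1000 → $127.391.
Job cost: 70.112 + 127.391 = 197.503 ≈ $197.50.

$197.50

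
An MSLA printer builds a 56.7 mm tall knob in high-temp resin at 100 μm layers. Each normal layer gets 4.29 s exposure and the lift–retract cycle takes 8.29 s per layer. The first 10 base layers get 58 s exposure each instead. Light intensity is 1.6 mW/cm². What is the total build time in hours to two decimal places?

Layer count = ceil(56.7 / 0.1) = 567.
Bottom layers: 10 × (58 + 8.29) → 662.9 s.
Normal layers = 557 × (4.29 + 8.29), so 7007.06 s.
Total = 662.9 + 7007.06 = 7669.96 s = 2.13 hours.

2.13 hours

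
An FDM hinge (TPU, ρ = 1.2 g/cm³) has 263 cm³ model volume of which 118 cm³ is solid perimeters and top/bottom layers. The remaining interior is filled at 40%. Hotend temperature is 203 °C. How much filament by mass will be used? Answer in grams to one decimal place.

211.2 g

Infill region = 263 − 118, so 145 cm³.
Infill deposited = 0.40 × 145, so 58 cm³.
Total printed volume = 118 + 58 = 176 cm³.
Mass = 176 × 1.2, so 211.2 g.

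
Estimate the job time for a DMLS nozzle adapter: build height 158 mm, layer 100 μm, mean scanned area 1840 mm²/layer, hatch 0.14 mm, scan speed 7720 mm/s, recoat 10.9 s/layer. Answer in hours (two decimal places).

Layers = ⌈158/0.1⌉ = 1580.
Per-layer scan distance: 1840 / 0.14 → 13142.9 mm.
Laser time per layer = 13142.9 / 7720 = 1.7024 s.
Per-layer time: 1.7024 + 10.9 → 12.6024 s.
Total: 1580 × 12.6024 s = 19911.792 s → 5.53 hours.

5.53 hours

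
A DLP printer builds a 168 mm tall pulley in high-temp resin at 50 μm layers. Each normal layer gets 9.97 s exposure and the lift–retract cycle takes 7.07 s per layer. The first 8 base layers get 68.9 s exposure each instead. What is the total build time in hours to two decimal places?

16.03 hours

Layer count = ceil(168 / 0.05) = 3360.
Burn-in layers = 8 × (68.9 + 7.07) = 607.76 s.
Remaining layers = 3352 × (9.97 + 7.07), so 57118.08 s.
Sum: 607.76 + 57118.08 = 57725.84 s → 16.03 hours.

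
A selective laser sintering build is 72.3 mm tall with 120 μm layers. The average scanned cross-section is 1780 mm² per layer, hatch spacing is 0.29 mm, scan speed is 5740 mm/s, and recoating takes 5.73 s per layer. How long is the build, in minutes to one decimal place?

68.3 minutes

Layer count = ceil(72.3 / 0.12) = 603.
Scan path per layer = 1780 / 0.29 = 6137.9 mm.
Per-layer scan time = 6137.9 / 5740 = 1.0693 s.
Per-layer time = 1.0693 + 5.73 = 6.7993 s.
603 layers × 6.7993 s/layer = 4099.9779 s, i.e. 68.3 minutes.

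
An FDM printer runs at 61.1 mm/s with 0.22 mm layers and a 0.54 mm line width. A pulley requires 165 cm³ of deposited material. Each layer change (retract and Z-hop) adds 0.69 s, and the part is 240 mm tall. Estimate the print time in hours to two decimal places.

6.52 hours

Bead cross-section = 0.22 × 0.54 = 0.1188 mm².
Toolpath length = 165 cm³ / 0.1188 mm² = 165000 / 0.1188 = 1388888.9 mm.
Print-move time: 1388888.9 / 61.1 → 22731.4 s.
Number of layers: 240 / 0.22 → 1091 (rounded up).
Non-print overhead: 1091 × 0.69 → 752.79 s.
Total = 22731.4 + 752.79 = 23484.19 s = 6.52 hours.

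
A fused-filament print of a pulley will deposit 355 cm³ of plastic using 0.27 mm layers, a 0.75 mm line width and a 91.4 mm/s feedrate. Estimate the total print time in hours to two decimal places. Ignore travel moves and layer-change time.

Line area = 0.27 × 0.75 = 0.2025 mm².
Path length: 355000 mm³ / 0.2025 mm² → 1753086.4 mm.
Time extruding = 1753086.4 / 91.4 = 19180.4 s.
In the requested units: 19180.4 s = 5.33 hours.

5.33 hours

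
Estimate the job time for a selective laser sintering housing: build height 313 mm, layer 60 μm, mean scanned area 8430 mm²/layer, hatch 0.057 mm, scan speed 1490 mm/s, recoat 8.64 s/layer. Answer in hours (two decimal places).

Layer count = ceil(313 / 0.06) = 5217.
Per-layer scan distance = 8430 / 0.057 = 147894.7 mm.
Per-layer scan time: 147894.7 / 1490 → 99.2582 s.
Time per layer = 99.2582 + 8.64 = 107.8982 s.
Total: 5217 × 107.8982 s = 562904.9094 s → 156.36 hours.

156.36 hours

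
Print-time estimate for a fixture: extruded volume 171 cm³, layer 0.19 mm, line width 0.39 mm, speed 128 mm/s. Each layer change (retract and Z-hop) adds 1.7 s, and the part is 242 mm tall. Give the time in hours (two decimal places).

Extrusion cross-section = 0.19 × 0.39, so 0.0741 mm².
Total extruded path = 171000/0.0741 = 2307692.3 mm.
Extrusion time = 2307692.3 / 128, so 18028.8 s.
Layer count = ceil(242 / 0.19) = 1274.
Layer-change overhead = 1274 × 1.7 = 2165.8 s.
Total = 18028.8 + 2165.8 = 20194.6 s = 5.61 hours.

5.61 hours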